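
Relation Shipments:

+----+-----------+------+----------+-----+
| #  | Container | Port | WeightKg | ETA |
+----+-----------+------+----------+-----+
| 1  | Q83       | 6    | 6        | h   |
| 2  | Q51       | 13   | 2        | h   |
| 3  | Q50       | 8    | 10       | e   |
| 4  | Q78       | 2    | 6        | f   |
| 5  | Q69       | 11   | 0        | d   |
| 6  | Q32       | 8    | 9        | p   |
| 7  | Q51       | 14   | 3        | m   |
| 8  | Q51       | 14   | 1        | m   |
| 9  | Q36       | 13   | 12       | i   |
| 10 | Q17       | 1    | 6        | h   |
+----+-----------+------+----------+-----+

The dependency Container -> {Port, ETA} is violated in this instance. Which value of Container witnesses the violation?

Q51

Container=Q83: row 1 → {Port,ETA} = (6, h) ✓
Container=Q51: rows 2, 7, 8 → {Port,ETA} takes values {(13, h), (14, m)} — violation
Container=Q50: row 3 → {Port,ETA} = (8, e) ✓
Container=Q78: row 4 → {Port,ETA} = (2, f) ✓
Container=Q69: row 5 → {Port,ETA} = (11, d) ✓
Container=Q32: row 6 → {Port,ETA} = (8, p) ✓
Container=Q36: row 9 → {Port,ETA} = (13, i) ✓
Container=Q17: row 10 → {Port,ETA} = (1, h) ✓
The only Container value with inconsistent RHS is Container=Q51.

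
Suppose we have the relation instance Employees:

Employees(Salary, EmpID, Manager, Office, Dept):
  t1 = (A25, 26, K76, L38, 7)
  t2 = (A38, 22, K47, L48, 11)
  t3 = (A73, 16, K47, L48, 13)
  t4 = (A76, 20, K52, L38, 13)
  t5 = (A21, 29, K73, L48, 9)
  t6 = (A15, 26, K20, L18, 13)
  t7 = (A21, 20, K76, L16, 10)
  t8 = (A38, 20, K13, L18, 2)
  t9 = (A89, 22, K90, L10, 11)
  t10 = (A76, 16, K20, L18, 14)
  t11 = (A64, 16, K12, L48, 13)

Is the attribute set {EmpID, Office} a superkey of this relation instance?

No

Rows 3 and 11 have the same {EmpID, Office} value (EmpID=16, Office=L48) but are distinct tuples, so {EmpID, Office} does not determine every attribute — not a superkey.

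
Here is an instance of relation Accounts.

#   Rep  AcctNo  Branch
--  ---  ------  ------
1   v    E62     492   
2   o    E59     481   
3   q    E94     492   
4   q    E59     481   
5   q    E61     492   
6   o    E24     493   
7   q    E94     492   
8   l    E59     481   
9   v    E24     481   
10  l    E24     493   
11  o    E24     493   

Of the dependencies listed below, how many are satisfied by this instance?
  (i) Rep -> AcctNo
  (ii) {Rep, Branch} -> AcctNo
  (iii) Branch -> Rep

0

(i) Rep -> AcctNo: Rep=v: rows 1, 9 → AcctNo takes values {E62, E24} — violation; Rep=o: rows 2, 6, 11 → AcctNo takes values {E59, E24} — violation; Rep=q: rows 3, 4, 5, 7 → AcctNo takes values {E94, E59, E61} — violation; Rep=l: rows 8, 10 → AcctNo takes values {E59, E24} — violation — fails.
(ii) {Rep, Branch} -> AcctNo: (Rep=q, Branch=492): rows 3, 5, 7 → AcctNo takes values {E94, E61} — violation — fails.
(iii) Branch -> Rep: Branch=492: rows 1, 3, 5, 7 → Rep takes values {v, q} — violation; Branch=481: rows 2, 4, 8, 9 → Rep takes values {o, q, l, v} — violation; Branch=493: rows 6, 10, 11 → Rep takes values {o, l} — violation — fails.
None of the 3 dependencies hold.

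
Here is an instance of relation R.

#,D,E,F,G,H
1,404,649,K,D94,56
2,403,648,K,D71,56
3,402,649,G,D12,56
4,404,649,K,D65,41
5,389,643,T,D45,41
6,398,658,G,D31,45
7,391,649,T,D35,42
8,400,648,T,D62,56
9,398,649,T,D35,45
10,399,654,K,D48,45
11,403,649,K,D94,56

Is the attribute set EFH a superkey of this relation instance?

Rows 1 and 11 have the same EFH value (E=649, F=K, H=56) but are distinct tuples, so EFH does not determine every attribute — not a superkey.

No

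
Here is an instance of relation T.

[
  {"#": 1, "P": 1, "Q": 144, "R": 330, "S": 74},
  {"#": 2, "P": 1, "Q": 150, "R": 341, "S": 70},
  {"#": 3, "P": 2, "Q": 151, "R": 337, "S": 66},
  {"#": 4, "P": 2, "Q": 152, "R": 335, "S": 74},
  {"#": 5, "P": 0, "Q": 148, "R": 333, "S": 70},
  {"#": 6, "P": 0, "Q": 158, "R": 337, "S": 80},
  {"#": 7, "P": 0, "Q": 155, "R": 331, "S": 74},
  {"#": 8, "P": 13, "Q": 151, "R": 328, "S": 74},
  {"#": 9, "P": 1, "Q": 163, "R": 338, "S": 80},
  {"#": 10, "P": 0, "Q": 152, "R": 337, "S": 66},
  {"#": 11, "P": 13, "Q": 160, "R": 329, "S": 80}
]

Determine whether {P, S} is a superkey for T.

All 11 rows have distinct {P, S} values, so {P, S} → (all attributes) holds and {P, S} is a superkey.

Yes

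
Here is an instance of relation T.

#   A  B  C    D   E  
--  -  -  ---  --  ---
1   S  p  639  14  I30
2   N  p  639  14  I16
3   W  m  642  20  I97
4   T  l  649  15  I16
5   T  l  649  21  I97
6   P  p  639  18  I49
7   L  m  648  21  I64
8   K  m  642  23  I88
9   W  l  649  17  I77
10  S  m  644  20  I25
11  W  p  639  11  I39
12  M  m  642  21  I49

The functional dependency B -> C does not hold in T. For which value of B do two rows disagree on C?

m

B=p: rows 1, 2, 6, 11 → C = 639, 639, 639, 639 ✓
B=m: rows 3, 7, 8, 10, 12 → C takes values {642, 648, 644} — violation
B=l: rows 4, 5, 9 → C = 649, 649, 649 ✓
The only B value with inconsistent C is B=m.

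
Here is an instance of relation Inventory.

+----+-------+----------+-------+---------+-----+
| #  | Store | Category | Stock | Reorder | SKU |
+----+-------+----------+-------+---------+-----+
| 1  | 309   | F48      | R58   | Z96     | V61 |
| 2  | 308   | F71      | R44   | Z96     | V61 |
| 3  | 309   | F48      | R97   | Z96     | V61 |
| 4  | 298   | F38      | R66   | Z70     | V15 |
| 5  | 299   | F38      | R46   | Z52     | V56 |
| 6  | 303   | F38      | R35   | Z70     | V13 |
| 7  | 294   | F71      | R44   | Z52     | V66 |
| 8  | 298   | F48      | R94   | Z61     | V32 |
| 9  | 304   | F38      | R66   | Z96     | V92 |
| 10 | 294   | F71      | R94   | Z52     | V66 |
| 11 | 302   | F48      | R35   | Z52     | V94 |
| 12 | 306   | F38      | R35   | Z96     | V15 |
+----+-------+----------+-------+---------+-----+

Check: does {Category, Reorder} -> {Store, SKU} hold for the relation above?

(Category=F48, Reorder=Z96): rows 1, 3 → {Store,SKU} = (309, V61), (309, V61) ✓
(Category=F71, Reorder=Z96): row 2 → {Store,SKU} = (308, V61) ✓
(Category=F38, Reorder=Z70): rows 4, 6 → {Store,SKU} takes values {(298, V15), (303, V13)} — violation
(Category=F38, Reorder=Z52): row 5 → {Store,SKU} = (299, V56) ✓
(Category=F71, Reorder=Z52): rows 7, 10 → {Store,SKU} = (294, V66), (294, V66) ✓
(Category=F48, Reorder=Z61): row 8 → {Store,SKU} = (298, V32) ✓
(Category=F38, Reorder=Z96): rows 9, 12 → {Store,SKU} takes values {(304, V92), (306, V15)} — violation
(Category=F48, Reorder=Z52): row 11 → {Store,SKU} = (302, V94) ✓
Two rows agree on {Category, Reorder} but differ on {Store, SKU}, so {Category, Reorder} -> {Store, SKU} does not hold.

No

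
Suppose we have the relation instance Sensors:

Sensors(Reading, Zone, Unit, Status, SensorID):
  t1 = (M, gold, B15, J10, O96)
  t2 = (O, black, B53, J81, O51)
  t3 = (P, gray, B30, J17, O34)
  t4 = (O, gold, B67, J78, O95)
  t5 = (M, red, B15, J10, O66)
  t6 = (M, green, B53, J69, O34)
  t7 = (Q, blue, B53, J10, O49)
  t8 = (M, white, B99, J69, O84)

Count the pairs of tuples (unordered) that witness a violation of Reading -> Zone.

7

Reading=M: violating pairs (1,5), (1,6), (1,8), (5,6), (5,8), (6,8) — 6 pairs.
Reading=O: violating pairs (2,4) — 1 pair.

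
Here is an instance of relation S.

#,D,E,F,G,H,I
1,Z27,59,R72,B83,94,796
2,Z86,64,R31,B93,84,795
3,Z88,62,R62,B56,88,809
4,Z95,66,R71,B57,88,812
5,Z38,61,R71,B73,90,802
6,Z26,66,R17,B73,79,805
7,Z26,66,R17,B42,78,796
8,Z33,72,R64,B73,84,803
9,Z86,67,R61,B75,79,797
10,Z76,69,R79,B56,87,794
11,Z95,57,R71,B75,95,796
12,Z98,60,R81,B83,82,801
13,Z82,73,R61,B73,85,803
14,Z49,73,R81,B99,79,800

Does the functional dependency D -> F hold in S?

No

D=Z27: row 1 → F = R72 ✓
D=Z86: rows 2, 9 → F takes values {R31, R61} — violation
D=Z88: row 3 → F = R62 ✓
D=Z95: rows 4, 11 → F = R71, R71 ✓
D=Z38: row 5 → F = R71 ✓
D=Z26: rows 6, 7 → F = R17, R17 ✓
D=Z33: row 8 → F = R64 ✓
D=Z76: row 10 → F = R79 ✓
D=Z98: row 12 → F = R81 ✓
D=Z82: row 13 → F = R61 ✓
D=Z49: row 14 → F = R81 ✓
Two rows agree on D but differ on F, so D -> F does not hold.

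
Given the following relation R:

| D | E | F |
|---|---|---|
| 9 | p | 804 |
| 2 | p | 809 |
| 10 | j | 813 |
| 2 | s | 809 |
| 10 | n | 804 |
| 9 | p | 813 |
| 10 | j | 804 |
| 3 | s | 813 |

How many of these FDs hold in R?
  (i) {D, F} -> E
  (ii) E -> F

(i) {D, F} -> E: (D=2, F=809): 2 rows → E takes values {p, s} — violation; (D=10, F=804): 2 rows → E takes values {n, j} — violation — fails.
(ii) E -> F: E=p: 3 rows → F takes values {804, 809, 813} — violation; E=j: 2 rows → F takes values {813, 804} — violation; E=s: 2 rows → F takes values {809, 813} — violation — fails.
None of the 2 dependencies hold.

0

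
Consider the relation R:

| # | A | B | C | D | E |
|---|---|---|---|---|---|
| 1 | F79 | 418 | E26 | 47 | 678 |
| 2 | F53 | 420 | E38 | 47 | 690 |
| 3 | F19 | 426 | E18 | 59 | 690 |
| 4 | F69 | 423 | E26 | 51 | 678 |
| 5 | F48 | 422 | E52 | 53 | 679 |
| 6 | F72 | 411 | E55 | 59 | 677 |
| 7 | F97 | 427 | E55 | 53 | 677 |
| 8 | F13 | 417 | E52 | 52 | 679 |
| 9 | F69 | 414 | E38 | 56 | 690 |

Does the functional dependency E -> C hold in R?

No

E=678: rows 1, 4 → C = E26, E26 ✓
E=690: rows 2, 3, 9 → C takes values {E38, E18} — violation
E=679: rows 5, 8 → C = E52, E52 ✓
E=677: rows 6, 7 → C = E55, E55 ✓
Two rows agree on E but differ on C, so E -> C does not hold.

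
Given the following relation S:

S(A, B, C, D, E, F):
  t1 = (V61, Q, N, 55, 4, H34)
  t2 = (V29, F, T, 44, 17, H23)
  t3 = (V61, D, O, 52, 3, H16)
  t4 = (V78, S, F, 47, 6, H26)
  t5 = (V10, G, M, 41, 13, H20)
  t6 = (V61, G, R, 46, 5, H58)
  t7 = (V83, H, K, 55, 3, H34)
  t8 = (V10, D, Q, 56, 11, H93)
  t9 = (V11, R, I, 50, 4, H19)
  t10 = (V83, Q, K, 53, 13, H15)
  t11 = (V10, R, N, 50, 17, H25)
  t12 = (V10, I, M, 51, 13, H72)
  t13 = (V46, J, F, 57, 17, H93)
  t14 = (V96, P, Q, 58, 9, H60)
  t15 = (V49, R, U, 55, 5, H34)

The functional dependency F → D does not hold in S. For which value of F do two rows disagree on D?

F=H34: rows 1, 7, 15 → D = 55, 55, 55 ✓
F=H23: row 2 → D = 44 ✓
F=H16: row 3 → D = 52 ✓
F=H26: row 4 → D = 47 ✓
F=H20: row 5 → D = 41 ✓
F=H58: row 6 → D = 46 ✓
F=H93: rows 8, 13 → D takes values {56, 57} — violation
F=H19: row 9 → D = 50 ✓
F=H15: row 10 → D = 53 ✓
F=H25: row 11 → D = 50 ✓
F=H72: row 12 → D = 51 ✓
F=H60: row 14 → D = 58 ✓
The only F value with inconsistent D is F=H93.

H93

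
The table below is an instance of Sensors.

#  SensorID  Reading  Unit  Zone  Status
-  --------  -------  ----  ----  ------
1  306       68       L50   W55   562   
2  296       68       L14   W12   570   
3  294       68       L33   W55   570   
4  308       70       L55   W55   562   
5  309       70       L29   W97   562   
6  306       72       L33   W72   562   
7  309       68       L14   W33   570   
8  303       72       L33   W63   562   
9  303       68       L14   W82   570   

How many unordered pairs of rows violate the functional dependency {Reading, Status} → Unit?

4

(Reading=68, Status=570): violating pairs (2,3), (3,7), (3,9) — 3 pairs.
(Reading=70, Status=562): violating pairs (4,5) — 1 pair.
(Reading=72, Status=562): all 2 rows agree on Unit — 0 pairs.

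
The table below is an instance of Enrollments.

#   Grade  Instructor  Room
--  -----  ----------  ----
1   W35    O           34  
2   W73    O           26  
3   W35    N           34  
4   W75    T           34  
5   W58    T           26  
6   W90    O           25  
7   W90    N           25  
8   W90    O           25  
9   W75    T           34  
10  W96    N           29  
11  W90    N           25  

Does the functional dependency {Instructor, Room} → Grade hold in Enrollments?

Yes

(Instructor=O, Room=34): row 1 → Grade = W35 ✓
(Instructor=O, Room=26): row 2 → Grade = W73 ✓
(Instructor=N, Room=34): row 3 → Grade = W35 ✓
(Instructor=T, Room=34): rows 4, 9 → Grade = W75, W75 ✓
(Instructor=T, Room=26): row 5 → Grade = W58 ✓
(Instructor=O, Room=25): rows 6, 8 → Grade = W90, W90 ✓
(Instructor=N, Room=25): rows 7, 11 → Grade = W90, W90 ✓
(Instructor=N, Room=29): row 10 → Grade = W96 ✓
Every {Instructor, Room} value is associated with a single Grade value, so {Instructor, Room} → Grade holds.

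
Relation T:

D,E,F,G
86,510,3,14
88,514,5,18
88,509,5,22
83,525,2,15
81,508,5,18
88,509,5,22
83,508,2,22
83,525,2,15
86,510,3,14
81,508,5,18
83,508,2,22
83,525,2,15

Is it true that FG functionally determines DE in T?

(F=3, G=14): 2 rows → {D,E} = (86, 510), (86, 510) ✓
(F=5, G=18): 3 rows → {D,E} takes values {(88, 514), (81, 508)} — violation
(F=5, G=22): 2 rows → {D,E} = (88, 509), (88, 509) ✓
(F=2, G=15): 3 rows → {D,E} = (83, 525), (83, 525), (83, 525) ✓
(F=2, G=22): 2 rows → {D,E} = (83, 508), (83, 508) ✓
Two rows agree on FG but differ on DE, so FG -> DE does not hold.

No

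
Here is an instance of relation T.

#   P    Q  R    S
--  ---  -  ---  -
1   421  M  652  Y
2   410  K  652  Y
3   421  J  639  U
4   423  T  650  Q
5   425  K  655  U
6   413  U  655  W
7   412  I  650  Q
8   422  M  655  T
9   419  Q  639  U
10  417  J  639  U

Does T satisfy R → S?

R=652: rows 1, 2 → S = Y, Y ✓
R=639: rows 3, 9, 10 → S = U, U, U ✓
R=650: rows 4, 7 → S = Q, Q ✓
R=655: rows 5, 6, 8 → S takes values {U, W, T} — violation
Two rows agree on R but differ on S, so R → S does not hold.

No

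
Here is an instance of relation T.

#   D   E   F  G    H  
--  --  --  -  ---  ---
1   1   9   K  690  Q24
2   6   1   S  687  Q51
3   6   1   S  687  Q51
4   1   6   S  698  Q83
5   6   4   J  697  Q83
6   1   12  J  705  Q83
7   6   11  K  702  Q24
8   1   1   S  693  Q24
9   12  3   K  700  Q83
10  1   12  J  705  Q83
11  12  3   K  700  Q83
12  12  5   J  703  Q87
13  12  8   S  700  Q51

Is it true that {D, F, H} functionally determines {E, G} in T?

Yes

(D=1, F=K, H=Q24): row 1 → {E,G} = (9, 690) ✓
(D=6, F=S, H=Q51): rows 2, 3 → {E,G} = (1, 687), (1, 687) ✓
(D=1, F=S, H=Q83): row 4 → {E,G} = (6, 698) ✓
(D=6, F=J, H=Q83): row 5 → {E,G} = (4, 697) ✓
(D=1, F=J, H=Q83): rows 6, 10 → {E,G} = (12, 705), (12, 705) ✓
(D=6, F=K, H=Q24): row 7 → {E,G} = (11, 702) ✓
(D=1, F=S, H=Q24): row 8 → {E,G} = (1, 693) ✓
(D=12, F=K, H=Q83): rows 9, 11 → {E,G} = (3, 700), (3, 700) ✓
(D=12, F=J, H=Q87): row 12 → {E,G} = (5, 703) ✓
(D=12, F=S, H=Q51): row 13 → {E,G} = (8, 700) ✓
Every {D, F, H} value is associated with a single {E, G} value, so {D, F, H} -> {E, G} holds.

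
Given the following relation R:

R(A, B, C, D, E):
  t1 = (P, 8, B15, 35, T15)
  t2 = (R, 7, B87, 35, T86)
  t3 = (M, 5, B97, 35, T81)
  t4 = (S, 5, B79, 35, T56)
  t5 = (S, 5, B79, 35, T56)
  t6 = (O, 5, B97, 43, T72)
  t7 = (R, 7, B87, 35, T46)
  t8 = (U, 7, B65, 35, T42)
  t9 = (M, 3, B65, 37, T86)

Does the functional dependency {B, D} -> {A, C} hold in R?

(B=8, D=35): row 1 → {A,C} = (P, B15) ✓
(B=7, D=35): rows 2, 7, 8 → {A,C} takes values {(R, B87), (U, B65)} — violation
(B=5, D=35): rows 3, 4, 5 → {A,C} takes values {(M, B97), (S, B79)} — violation
(B=5, D=43): row 6 → {A,C} = (O, B97) ✓
(B=3, D=37): row 9 → {A,C} = (M, B65) ✓
Two rows agree on {B, D} but differ on {A, C}, so {B, D} -> {A, C} does not hold.

No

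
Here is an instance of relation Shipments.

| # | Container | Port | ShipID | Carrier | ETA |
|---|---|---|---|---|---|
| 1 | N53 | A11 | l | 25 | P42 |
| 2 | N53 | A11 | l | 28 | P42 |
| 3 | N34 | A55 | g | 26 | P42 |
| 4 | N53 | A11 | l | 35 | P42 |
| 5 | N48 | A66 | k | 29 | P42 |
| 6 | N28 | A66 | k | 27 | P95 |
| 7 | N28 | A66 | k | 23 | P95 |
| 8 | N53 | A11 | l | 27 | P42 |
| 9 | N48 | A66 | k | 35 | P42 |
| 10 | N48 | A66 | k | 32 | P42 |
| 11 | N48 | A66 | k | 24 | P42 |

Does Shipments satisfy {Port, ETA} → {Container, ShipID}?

(Port=A11, ETA=P42): rows 1, 2, 4, 8 → {Container,ShipID} = (N53, l), (N53, l), (N53, l), (N53, l) ✓
(Port=A55, ETA=P42): row 3 → {Container,ShipID} = (N34, g) ✓
(Port=A66, ETA=P42): rows 5, 9, 10, 11 → {Container,ShipID} = (N48, k), (N48, k), (N48, k), (N48, k) ✓
(Port=A66, ETA=P95): rows 6, 7 → {Container,ShipID} = (N28, k), (N28, k) ✓
Every {Port, ETA} value is associated with a single {Container, ShipID} value, so {Port, ETA} → {Container, ShipID} holds.

Yes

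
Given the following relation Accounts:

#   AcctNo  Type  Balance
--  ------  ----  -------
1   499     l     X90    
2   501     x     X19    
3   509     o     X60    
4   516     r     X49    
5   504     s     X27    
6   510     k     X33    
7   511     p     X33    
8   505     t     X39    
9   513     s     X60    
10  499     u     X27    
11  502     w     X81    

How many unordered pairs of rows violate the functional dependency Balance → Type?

Balance=X60: violating pairs (3,9) — 1 pair.
Balance=X27: violating pairs (5,10) — 1 pair.
Balance=X33: violating pairs (6,7) — 1 pair.

3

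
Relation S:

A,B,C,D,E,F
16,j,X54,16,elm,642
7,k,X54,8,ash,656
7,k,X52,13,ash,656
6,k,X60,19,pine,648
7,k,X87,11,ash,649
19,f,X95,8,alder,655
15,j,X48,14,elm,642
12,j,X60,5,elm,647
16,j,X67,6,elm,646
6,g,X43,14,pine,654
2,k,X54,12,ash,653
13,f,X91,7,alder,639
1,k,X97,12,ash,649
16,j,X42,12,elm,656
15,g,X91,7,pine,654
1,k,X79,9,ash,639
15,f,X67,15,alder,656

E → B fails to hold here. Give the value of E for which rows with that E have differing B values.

E=elm: 5 rows → B = j, j, j, j, j ✓
E=ash: 6 rows → B = k, k, k, k, k, k ✓
E=pine: 3 rows → B takes values {k, g} — violation
E=alder: 3 rows → B = f, f, f ✓
The only E value with inconsistent B is E=pine.

pine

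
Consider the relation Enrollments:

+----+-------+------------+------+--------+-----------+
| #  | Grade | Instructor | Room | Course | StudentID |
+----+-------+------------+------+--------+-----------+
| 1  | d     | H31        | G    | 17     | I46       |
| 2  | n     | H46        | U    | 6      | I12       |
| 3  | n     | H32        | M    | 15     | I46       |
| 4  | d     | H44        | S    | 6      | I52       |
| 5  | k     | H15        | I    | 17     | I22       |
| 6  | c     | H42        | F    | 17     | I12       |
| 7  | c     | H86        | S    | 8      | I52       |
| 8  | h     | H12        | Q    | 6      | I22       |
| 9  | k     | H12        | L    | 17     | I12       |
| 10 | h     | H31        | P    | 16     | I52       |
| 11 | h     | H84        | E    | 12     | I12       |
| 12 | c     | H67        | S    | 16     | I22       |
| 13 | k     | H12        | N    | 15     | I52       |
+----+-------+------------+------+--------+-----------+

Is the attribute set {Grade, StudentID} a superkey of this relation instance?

Yes

All 13 rows have distinct {Grade, StudentID} values, so {Grade, StudentID} → (all attributes) holds and {Grade, StudentID} is a superkey.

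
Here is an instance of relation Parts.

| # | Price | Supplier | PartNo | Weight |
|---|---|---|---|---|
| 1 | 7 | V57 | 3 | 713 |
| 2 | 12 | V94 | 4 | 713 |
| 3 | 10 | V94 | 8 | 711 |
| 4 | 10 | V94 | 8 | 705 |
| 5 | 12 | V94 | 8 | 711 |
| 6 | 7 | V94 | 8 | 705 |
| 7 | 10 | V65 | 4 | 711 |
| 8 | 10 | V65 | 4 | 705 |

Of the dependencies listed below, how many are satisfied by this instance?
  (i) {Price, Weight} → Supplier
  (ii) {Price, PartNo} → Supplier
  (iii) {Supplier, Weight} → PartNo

(i) {Price, Weight} → Supplier: (Price=10, Weight=711): rows 3, 7 → Supplier takes values {V94, V65} — violation; (Price=10, Weight=705): rows 4, 8 → Supplier takes values {V94, V65} — violation — fails.
(ii) {Price, PartNo} → Supplier: every LHS value maps to a single RHS value — holds.
(iii) {Supplier, Weight} → PartNo: every LHS value maps to a single RHS value — holds.
2 of the 3 dependencies hold.

2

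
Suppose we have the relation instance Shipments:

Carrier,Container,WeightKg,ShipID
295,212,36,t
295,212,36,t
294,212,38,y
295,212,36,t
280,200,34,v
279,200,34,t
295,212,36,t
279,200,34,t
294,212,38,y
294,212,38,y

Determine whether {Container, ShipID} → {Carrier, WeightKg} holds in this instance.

(Container=212, ShipID=t): 4 rows → {Carrier,WeightKg} = (295, 36), (295, 36), (295, 36), (295, 36) ✓
(Container=212, ShipID=y): 3 rows → {Carrier,WeightKg} = (294, 38), (294, 38), (294, 38) ✓
(Container=200, ShipID=v): 1 row → {Carrier,WeightKg} = (280, 34) ✓
(Container=200, ShipID=t): 2 rows → {Carrier,WeightKg} = (279, 34), (279, 34) ✓
Every {Container, ShipID} value is associated with a single {Carrier, WeightKg} value, so {Container, ShipID} → {Carrier, WeightKg} holds.

Yes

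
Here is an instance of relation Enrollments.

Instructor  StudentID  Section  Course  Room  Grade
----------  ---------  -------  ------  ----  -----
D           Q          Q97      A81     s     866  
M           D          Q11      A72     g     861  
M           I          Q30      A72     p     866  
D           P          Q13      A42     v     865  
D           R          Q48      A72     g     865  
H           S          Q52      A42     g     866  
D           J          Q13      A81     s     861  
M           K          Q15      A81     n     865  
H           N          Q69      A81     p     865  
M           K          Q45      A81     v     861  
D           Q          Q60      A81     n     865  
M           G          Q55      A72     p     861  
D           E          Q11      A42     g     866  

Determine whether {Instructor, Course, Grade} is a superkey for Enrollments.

No

Two distinct rows share (Instructor=M, Course=A72, Grade=861), so {Instructor, Course, Grade} does not determine every attribute — not a superkey.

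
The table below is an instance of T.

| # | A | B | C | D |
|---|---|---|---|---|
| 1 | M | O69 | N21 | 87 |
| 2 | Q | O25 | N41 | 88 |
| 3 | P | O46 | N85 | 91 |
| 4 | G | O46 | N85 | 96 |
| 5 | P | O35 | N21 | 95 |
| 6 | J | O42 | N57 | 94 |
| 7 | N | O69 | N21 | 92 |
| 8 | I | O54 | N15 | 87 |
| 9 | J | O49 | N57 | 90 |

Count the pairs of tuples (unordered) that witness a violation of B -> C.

0

B=O69: all 2 rows agree on C — 0 pairs.
B=O46: all 2 rows agree on C — 0 pairs.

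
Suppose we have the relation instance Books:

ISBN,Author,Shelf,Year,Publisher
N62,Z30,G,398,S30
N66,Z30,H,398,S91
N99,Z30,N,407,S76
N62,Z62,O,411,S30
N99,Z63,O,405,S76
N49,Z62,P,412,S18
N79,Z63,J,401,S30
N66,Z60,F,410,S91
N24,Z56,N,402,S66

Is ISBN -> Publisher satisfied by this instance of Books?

ISBN=N62: 2 rows → Publisher = S30, S30 ✓
ISBN=N66: 2 rows → Publisher = S91, S91 ✓
ISBN=N99: 2 rows → Publisher = S76, S76 ✓
ISBN=N49: 1 row → Publisher = S18 ✓
ISBN=N79: 1 row → Publisher = S30 ✓
ISBN=N24: 1 row → Publisher = S66 ✓
Every ISBN value is associated with a single Publisher value, so ISBN -> Publisher holds.

Yes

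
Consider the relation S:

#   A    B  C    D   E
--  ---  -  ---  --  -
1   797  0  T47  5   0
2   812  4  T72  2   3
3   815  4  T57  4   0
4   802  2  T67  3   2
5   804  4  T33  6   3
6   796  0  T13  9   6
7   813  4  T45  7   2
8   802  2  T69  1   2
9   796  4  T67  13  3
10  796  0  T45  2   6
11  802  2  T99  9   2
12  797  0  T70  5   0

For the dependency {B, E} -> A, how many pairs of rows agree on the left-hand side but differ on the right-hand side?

(B=0, E=0): all 2 rows agree on A — 0 pairs.
(B=4, E=3): violating pairs (2,5), (2,9), (5,9) — 3 pairs.
(B=2, E=2): all 3 rows agree on A — 0 pairs.
(B=0, E=6): all 2 rows agree on A — 0 pairs.

3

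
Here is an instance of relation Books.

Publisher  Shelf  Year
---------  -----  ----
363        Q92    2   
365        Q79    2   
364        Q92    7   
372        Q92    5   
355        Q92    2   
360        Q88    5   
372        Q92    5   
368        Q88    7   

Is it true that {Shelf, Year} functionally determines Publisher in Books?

(Shelf=Q92, Year=2): 2 rows → Publisher takes values {363, 355} — violation
(Shelf=Q79, Year=2): 1 row → Publisher = 365 ✓
(Shelf=Q92, Year=7): 1 row → Publisher = 364 ✓
(Shelf=Q92, Year=5): 2 rows → Publisher = 372, 372 ✓
(Shelf=Q88, Year=5): 1 row → Publisher = 360 ✓
(Shelf=Q88, Year=7): 1 row → Publisher = 368 ✓
Two rows agree on {Shelf, Year} but differ on Publisher, so {Shelf, Year} -> Publisher does not hold.

No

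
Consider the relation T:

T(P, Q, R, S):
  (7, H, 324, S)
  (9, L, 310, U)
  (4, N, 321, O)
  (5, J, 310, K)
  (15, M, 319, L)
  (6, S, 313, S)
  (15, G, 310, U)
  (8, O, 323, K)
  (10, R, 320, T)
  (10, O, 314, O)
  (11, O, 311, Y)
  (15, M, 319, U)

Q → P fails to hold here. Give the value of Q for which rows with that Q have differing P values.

O

Q=H: 1 row → P = 7 ✓
Q=L: 1 row → P = 9 ✓
Q=N: 1 row → P = 4 ✓
Q=J: 1 row → P = 5 ✓
Q=M: 2 rows → P = 15, 15 ✓
Q=S: 1 row → P = 6 ✓
Q=G: 1 row → P = 15 ✓
Q=O: 3 rows → P takes values {8, 10, 11} — violation
Q=R: 1 row → P = 10 ✓
The only Q value with inconsistent P is Q=O.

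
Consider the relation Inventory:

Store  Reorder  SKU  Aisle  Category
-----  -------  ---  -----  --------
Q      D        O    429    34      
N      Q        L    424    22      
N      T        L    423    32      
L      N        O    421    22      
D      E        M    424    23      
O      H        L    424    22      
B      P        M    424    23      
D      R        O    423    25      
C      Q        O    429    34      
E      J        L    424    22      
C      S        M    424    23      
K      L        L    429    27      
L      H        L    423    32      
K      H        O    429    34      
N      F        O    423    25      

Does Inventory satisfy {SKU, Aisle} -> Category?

(SKU=O, Aisle=429): 3 rows → Category = 34, 34, 34 ✓
(SKU=L, Aisle=424): 3 rows → Category = 22, 22, 22 ✓
(SKU=L, Aisle=423): 2 rows → Category = 32, 32 ✓
(SKU=O, Aisle=421): 1 row → Category = 22 ✓
(SKU=M, Aisle=424): 3 rows → Category = 23, 23, 23 ✓
(SKU=O, Aisle=423): 2 rows → Category = 25, 25 ✓
(SKU=L, Aisle=429): 1 row → Category = 27 ✓
Every {SKU, Aisle} value is associated with a single Category value, so {SKU, Aisle} -> Category holds.

Yes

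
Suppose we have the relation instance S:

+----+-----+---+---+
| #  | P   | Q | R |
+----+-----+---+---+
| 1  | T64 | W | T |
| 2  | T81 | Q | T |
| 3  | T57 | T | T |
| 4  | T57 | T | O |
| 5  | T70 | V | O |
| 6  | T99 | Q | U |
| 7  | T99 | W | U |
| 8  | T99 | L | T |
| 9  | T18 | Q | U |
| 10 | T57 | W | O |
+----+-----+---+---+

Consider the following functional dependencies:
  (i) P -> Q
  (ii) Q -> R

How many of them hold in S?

(i) P -> Q: P=T57: rows 3, 4, 10 → Q takes values {T, W} — violation; P=T99: rows 6, 7, 8 → Q takes values {Q, W, L} — violation — fails.
(ii) Q -> R: Q=W: rows 1, 7, 10 → R takes values {T, U, O} — violation; Q=Q: rows 2, 6, 9 → R takes values {T, U} — violation; Q=T: rows 3, 4 → R takes values {T, O} — violation — fails.
None of the 2 dependencies hold.

0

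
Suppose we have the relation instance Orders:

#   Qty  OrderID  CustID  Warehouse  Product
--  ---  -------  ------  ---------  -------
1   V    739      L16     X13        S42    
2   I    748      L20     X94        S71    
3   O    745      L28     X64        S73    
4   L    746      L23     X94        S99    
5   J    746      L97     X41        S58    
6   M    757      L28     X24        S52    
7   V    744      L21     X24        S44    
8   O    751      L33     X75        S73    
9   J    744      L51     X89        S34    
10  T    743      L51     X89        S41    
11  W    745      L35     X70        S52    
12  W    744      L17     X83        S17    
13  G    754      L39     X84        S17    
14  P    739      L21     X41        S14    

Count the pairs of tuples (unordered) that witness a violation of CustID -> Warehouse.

2

CustID=L28: violating pairs (3,6) — 1 pair.
CustID=L21: violating pairs (7,14) — 1 pair.
CustID=L51: all 2 rows agree on Warehouse — 0 pairs.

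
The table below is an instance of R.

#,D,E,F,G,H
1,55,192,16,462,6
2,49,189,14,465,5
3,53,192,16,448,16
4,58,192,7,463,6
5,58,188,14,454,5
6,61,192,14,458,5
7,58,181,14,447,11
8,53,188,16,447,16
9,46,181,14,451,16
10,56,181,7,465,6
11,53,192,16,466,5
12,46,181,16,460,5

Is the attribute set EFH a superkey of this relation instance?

Yes

All 12 rows have distinct EFH values, so EFH → (all attributes) holds and EFH is a superkey.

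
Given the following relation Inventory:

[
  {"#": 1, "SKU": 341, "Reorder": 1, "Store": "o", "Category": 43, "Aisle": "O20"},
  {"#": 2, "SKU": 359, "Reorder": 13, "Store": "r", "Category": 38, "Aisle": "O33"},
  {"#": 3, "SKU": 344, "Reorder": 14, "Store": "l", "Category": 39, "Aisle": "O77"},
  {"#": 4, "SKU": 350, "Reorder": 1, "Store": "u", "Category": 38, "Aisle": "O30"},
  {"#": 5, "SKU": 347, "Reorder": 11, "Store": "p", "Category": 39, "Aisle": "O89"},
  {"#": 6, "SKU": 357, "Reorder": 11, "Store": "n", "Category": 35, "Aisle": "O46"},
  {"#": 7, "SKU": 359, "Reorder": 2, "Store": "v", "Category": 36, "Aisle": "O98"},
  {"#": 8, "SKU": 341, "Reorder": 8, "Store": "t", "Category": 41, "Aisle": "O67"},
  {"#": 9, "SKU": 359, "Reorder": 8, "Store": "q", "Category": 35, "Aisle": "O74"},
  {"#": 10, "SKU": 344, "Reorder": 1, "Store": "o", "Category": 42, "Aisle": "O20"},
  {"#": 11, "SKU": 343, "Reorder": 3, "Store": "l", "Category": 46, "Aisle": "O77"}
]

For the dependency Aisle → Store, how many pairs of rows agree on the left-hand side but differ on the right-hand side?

Aisle=O20: all 2 rows agree on Store — 0 pairs.
Aisle=O77: all 2 rows agree on Store — 0 pairs.

0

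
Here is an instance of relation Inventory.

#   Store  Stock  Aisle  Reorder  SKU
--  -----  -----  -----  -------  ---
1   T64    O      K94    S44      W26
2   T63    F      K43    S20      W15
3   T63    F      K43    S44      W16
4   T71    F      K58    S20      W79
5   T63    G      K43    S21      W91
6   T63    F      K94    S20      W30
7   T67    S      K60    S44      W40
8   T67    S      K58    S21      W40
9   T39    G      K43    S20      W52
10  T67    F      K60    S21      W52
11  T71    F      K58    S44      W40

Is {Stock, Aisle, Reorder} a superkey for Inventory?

All 11 rows have distinct {Stock, Aisle, Reorder} values, so {Stock, Aisle, Reorder} → (all attributes) holds and {Stock, Aisle, Reorder} is a superkey.

Yes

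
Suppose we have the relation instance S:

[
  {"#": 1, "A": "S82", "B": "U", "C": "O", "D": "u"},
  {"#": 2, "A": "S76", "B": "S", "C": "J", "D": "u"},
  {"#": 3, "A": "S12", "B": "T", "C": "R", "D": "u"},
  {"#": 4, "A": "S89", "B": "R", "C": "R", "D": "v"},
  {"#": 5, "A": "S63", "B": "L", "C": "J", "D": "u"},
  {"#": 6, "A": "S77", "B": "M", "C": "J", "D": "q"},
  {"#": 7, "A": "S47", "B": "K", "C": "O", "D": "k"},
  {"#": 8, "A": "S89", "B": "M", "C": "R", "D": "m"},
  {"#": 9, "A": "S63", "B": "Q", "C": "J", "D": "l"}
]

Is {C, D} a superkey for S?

Rows 2 and 5 have the same {C, D} value (C=J, D=u) but are distinct tuples, so {C, D} does not determine every attribute — not a superkey.

No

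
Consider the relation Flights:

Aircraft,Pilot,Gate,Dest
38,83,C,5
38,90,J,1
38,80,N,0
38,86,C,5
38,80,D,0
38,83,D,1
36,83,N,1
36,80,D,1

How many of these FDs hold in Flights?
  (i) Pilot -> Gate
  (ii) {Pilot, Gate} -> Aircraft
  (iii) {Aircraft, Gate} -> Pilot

0

(i) Pilot -> Gate: Pilot=83: 3 rows → Gate takes values {C, D, N} — violation; Pilot=80: 3 rows → Gate takes values {N, D} — violation — fails.
(ii) {Pilot, Gate} -> Aircraft: (Pilot=80, Gate=D): 2 rows → Aircraft takes values {38, 36} — violation — fails.
(iii) {Aircraft, Gate} -> Pilot: (Aircraft=38, Gate=C): 2 rows → Pilot takes values {83, 86} — violation; (Aircraft=38, Gate=D): 2 rows → Pilot takes values {80, 83} — violation — fails.
None of the 3 dependencies hold.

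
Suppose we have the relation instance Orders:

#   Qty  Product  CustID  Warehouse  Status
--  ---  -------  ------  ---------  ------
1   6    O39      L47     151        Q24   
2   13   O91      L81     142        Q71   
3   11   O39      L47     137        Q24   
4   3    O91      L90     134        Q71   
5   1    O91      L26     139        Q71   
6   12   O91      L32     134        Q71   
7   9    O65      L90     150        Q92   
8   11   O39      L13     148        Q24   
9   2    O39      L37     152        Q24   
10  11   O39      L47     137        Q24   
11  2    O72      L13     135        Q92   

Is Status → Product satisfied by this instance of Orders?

Status=Q24: rows 1, 3, 8, 9, 10 → Product = O39, O39, O39, O39, O39 ✓
Status=Q71: rows 2, 4, 5, 6 → Product = O91, O91, O91, O91 ✓
Status=Q92: rows 7, 11 → Product takes values {O65, O72} — violation
Two rows agree on Status but differ on Product, so Status → Product does not hold.

No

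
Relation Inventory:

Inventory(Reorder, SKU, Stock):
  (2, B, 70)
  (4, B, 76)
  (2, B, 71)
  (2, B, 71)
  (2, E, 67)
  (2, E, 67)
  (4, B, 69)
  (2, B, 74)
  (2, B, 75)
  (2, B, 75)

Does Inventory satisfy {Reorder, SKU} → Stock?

No

(Reorder=2, SKU=B): 6 rows → Stock takes values {70, 71, 74, 75} — violation
(Reorder=4, SKU=B): 2 rows → Stock takes values {76, 69} — violation
(Reorder=2, SKU=E): 2 rows → Stock = 67, 67 ✓
Two rows agree on {Reorder, SKU} but differ on Stock, so {Reorder, SKU} → Stock does not hold.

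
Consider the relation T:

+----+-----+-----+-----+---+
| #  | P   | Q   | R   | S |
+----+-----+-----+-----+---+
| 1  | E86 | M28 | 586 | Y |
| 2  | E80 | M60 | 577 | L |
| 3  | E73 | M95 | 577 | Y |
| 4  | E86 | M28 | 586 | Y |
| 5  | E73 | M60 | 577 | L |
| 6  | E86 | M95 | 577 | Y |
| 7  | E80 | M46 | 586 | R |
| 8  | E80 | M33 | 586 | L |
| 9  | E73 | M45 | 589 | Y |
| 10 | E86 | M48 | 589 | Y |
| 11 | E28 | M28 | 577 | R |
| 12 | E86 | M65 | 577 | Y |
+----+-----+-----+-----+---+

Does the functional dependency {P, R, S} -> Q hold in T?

No

(P=E86, R=586, S=Y): rows 1, 4 → Q = M28, M28 ✓
(P=E80, R=577, S=L): row 2 → Q = M60 ✓
(P=E73, R=577, S=Y): row 3 → Q = M95 ✓
(P=E73, R=577, S=L): row 5 → Q = M60 ✓
(P=E86, R=577, S=Y): rows 6, 12 → Q takes values {M95, M65} — violation
(P=E80, R=586, S=R): row 7 → Q = M46 ✓
(P=E80, R=586, S=L): row 8 → Q = M33 ✓
(P=E73, R=589, S=Y): row 9 → Q = M45 ✓
(P=E86, R=589, S=Y): row 10 → Q = M48 ✓
(P=E28, R=577, S=R): row 11 → Q = M28 ✓
Two rows agree on {P, R, S} but differ on Q, so {P, R, S} -> Q does not hold.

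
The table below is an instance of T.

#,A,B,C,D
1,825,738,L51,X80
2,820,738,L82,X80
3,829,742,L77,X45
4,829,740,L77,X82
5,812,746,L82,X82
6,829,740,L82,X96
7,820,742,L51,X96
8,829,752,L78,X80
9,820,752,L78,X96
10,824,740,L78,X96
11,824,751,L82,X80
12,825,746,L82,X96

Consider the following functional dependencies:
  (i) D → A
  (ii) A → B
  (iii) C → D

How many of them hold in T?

0

(i) D → A: D=X80: rows 1, 2, 8, 11 → A takes values {825, 820, 829, 824} — violation; D=X82: rows 4, 5 → A takes values {829, 812} — violation; D=X96: rows 6, 7, 9, 10, 12 → A takes values {829, 820, 824, 825} — violation — fails.
(ii) A → B: A=825: rows 1, 12 → B takes values {738, 746} — violation; A=820: rows 2, 7, 9 → B takes values {738, 742, 752} — violation; A=829: rows 3, 4, 6, 8 → B takes values {742, 740, 752} — violation; A=824: rows 10, 11 → B takes values {740, 751} — violation — fails.
(iii) C → D: C=L51: rows 1, 7 → D takes values {X80, X96} — violation; C=L82: rows 2, 5, 6, 11, 12 → D takes values {X80, X82, X96} — violation; C=L77: rows 3, 4 → D takes values {X45, X82} — violation; C=L78: rows 8, 9, 10 → D takes values {X80, X96} — violation — fails.
None of the 3 dependencies hold.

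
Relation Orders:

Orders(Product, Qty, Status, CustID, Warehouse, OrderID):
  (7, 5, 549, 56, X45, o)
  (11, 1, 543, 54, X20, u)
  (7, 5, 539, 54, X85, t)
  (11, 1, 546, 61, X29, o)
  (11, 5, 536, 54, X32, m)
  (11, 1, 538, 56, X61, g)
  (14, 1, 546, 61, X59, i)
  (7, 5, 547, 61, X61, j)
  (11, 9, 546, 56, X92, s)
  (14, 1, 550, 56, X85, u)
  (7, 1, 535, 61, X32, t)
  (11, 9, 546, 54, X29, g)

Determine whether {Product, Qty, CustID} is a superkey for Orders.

Yes

All 12 rows have distinct {Product, Qty, CustID} values, so {Product, Qty, CustID} → (all attributes) holds and {Product, Qty, CustID} is a superkey.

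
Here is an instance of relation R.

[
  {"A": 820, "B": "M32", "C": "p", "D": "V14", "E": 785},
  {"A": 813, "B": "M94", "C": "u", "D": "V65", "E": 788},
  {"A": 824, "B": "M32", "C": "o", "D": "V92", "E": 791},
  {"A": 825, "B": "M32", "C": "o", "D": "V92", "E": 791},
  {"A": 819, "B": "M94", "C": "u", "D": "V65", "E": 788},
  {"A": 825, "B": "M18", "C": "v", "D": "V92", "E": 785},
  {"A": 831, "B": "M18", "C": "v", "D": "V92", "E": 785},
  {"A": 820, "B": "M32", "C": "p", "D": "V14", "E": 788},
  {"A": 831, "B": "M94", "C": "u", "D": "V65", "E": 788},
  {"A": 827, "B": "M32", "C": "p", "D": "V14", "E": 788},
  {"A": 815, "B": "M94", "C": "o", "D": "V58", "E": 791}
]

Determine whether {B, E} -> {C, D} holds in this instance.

(B=M32, E=785): 1 row → {C,D} = (p, V14) ✓
(B=M94, E=788): 3 rows → {C,D} = (u, V65), (u, V65), (u, V65) ✓
(B=M32, E=791): 2 rows → {C,D} = (o, V92), (o, V92) ✓
(B=M18, E=785): 2 rows → {C,D} = (v, V92), (v, V92) ✓
(B=M32, E=788): 2 rows → {C,D} = (p, V14), (p, V14) ✓
(B=M94, E=791): 1 row → {C,D} = (o, V58) ✓
Every {B, E} value is associated with a single {C, D} value, so {B, E} -> {C, D} holds.

Yes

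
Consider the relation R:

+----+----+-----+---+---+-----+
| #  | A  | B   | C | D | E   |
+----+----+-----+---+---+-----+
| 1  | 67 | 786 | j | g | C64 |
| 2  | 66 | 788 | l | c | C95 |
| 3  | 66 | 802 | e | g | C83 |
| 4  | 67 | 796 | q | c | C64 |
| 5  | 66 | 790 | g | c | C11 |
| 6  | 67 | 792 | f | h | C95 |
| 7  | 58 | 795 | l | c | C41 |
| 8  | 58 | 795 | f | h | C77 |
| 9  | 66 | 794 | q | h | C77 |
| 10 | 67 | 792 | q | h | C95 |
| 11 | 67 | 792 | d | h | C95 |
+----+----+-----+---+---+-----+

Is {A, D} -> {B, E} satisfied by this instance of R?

(A=67, D=g): row 1 → {B,E} = (786, C64) ✓
(A=66, D=c): rows 2, 5 → {B,E} takes values {(788, C95), (790, C11)} — violation
(A=66, D=g): row 3 → {B,E} = (802, C83) ✓
(A=67, D=c): row 4 → {B,E} = (796, C64) ✓
(A=67, D=h): rows 6, 10, 11 → {B,E} = (792, C95), (792, C95), (792, C95) ✓
(A=58, D=c): row 7 → {B,E} = (795, C41) ✓
(A=58, D=h): row 8 → {B,E} = (795, C77) ✓
(A=66, D=h): row 9 → {B,E} = (794, C77) ✓
Two rows agree on {A, D} but differ on {B, E}, so {A, D} -> {B, E} does not hold.

No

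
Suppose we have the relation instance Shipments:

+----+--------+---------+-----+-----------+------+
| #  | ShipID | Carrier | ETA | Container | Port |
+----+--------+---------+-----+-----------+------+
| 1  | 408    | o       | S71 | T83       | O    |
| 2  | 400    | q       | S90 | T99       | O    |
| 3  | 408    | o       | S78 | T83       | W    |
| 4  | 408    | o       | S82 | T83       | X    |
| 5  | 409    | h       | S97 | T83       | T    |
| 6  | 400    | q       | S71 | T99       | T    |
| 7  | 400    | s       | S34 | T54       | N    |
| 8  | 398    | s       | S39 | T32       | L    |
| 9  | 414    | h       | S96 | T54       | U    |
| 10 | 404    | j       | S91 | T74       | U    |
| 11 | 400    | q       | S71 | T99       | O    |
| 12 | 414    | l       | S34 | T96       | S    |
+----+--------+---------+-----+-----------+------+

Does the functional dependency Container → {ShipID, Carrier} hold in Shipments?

Container=T83: rows 1, 3, 4, 5 → {ShipID,Carrier} takes values {(408, o), (409, h)} — violation
Container=T99: rows 2, 6, 11 → {ShipID,Carrier} = (400, q), (400, q), (400, q) ✓
Container=T54: rows 7, 9 → {ShipID,Carrier} takes values {(400, s), (414, h)} — violation
Container=T32: row 8 → {ShipID,Carrier} = (398, s) ✓
Container=T74: row 10 → {ShipID,Carrier} = (404, j) ✓
Container=T96: row 12 → {ShipID,Carrier} = (414, l) ✓
Two rows agree on Container but differ on {ShipID, Carrier}, so Container → {ShipID, Carrier} does not hold.

No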